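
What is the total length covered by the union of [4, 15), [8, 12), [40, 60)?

Merged: [4, 15), [40, 60).
Lengths: 11 + 20 = 31.

31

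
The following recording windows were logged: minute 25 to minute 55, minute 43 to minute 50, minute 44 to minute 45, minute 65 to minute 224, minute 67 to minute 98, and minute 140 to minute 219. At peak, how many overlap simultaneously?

3

Walk the sorted start/end points keeping a running depth.
The depth first hits 3 at minute 44.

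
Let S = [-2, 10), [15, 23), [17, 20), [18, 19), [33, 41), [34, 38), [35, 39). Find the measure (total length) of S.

28

Merged: [-2, 10), [15, 23), [33, 41).
Lengths: 12 + 8 + 8 = 28.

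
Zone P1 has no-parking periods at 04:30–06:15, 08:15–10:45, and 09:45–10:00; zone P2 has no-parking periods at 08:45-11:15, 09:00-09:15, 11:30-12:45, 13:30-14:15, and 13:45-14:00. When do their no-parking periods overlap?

First set merges to 04:30–06:15, 08:15–10:45.
Second set merges to 08:45–11:15, 11:30–12:45, 13:30–14:15.
04:30–06:15: no overlap with the second set.
08:15–10:45 meets the second set on 08:45–10:45.

08:45–10:45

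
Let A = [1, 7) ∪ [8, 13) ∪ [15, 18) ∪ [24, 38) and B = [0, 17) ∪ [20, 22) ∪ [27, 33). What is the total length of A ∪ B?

A ∪ B = [0, 18), [20, 22), [24, 38).
Total: 18 + 2 + 14 = 34.

34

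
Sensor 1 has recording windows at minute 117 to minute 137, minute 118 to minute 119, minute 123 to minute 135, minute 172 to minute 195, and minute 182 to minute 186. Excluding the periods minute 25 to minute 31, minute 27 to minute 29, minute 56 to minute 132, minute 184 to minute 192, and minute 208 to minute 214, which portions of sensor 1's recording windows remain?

minute 132 to minute 137, minute 172 to minute 184, minute 192 to minute 195

A, merged: minute 117 to minute 137, minute 172 to minute 195.
B, merged: minute 25 to minute 31, minute 56 to minute 132, minute 184 to minute 192, minute 208 to minute 214.
minute 117 to minute 137 \ B = minute 132 to minute 137.
minute 172 to minute 195 \ B = minute 172 to minute 184, minute 192 to minute 195.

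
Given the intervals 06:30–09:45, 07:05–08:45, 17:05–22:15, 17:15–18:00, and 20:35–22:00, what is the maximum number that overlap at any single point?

Sweep endpoints in order; track running count of active intervals.
Peak of 2 reached at 07:05.

2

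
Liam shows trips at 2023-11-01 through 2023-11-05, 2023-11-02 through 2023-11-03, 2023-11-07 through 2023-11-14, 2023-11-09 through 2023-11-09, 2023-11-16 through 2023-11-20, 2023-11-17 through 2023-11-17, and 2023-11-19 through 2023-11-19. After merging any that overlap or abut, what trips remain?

2023-11-02 through 2023-11-03 overlaps/touches 2023-11-01 through 2023-11-05 → extend to 2023-11-01 through 2023-11-05.
2023-11-07 through 2023-11-14 is disjoint → start new block.
2023-11-09 through 2023-11-09 overlaps/touches 2023-11-07 through 2023-11-14 → extend to 2023-11-07 through 2023-11-14.
2023-11-16 through 2023-11-20 is disjoint → start new block.
2023-11-17 through 2023-11-17 overlaps/touches 2023-11-16 through 2023-11-20 → extend to 2023-11-16 through 2023-11-20.
2023-11-19 through 2023-11-19 overlaps/touches 2023-11-16 through 2023-11-20 → extend to 2023-11-16 through 2023-11-20.

2023-11-01 through 2023-11-05, 2023-11-07 through 2023-11-14, 2023-11-16 through 2023-11-20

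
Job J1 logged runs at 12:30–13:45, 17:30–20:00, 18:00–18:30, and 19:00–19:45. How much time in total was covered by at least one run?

3 h 45 min

Merged: 12:30-13:45, 17:30-20:00.
Lengths: 1 h 15 min + 2 h 30 min = 3 h 45 min.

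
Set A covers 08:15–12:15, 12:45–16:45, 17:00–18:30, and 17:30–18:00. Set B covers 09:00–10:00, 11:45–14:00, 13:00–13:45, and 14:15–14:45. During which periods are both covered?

09:00–10:00, 11:45–12:15, 12:45–14:00, 14:15–14:45

Merge the first list: 08:15–12:15, 12:45–16:45, 17:00–18:30.
Merge the second list: 09:00–10:00, 11:45–14:00, 14:15–14:45.
08:15–12:15 overlaps B on 09:00–10:00, 11:45–12:15.
12:45–16:45 overlaps B on 12:45–14:00, 14:15–14:45.
17:00–18:30 falls entirely outside B.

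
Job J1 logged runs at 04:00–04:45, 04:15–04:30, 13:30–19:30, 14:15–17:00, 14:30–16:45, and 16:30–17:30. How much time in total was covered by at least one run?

Merged: 04:00-04:45, 13:30-19:30.
Lengths: 45 min + 6 h = 6 h 45 min.

6 h 45 min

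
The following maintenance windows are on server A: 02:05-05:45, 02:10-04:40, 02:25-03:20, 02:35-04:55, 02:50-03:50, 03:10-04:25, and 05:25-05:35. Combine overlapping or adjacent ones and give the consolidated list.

02:10–04:40 overlaps/touches 02:05–05:45 → extend to 02:05–05:45.
02:25–03:20 overlaps/touches 02:05–05:45 → extend to 02:05–05:45.
02:35–04:55 overlaps/touches 02:05–05:45 → extend to 02:05–05:45.
02:50–03:50 overlaps/touches 02:05–05:45 → extend to 02:05–05:45.
03:10–04:25 overlaps/touches 02:05–05:45 → extend to 02:05–05:45.
05:25–05:35 overlaps/touches 02:05–05:45 → extend to 02:05–05:45.

02:05–05:45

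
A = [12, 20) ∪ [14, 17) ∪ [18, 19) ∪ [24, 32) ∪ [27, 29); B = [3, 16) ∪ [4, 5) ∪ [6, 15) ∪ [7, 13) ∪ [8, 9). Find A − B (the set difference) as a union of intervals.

A, merged: [12, 20), [24, 32).
B, merged: [3, 16).
[12, 20) minus B → [16, 20).
[24, 32): no B overlap → unchanged.

[16, 20) ∪ [24, 32)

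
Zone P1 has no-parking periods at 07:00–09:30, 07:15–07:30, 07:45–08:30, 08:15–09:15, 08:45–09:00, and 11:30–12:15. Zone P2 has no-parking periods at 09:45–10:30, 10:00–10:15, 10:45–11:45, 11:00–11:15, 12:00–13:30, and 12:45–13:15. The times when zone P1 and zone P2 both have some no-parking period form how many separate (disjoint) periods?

First set merges to 07:00-09:30, 11:30-12:15.
Second set merges to 09:45-10:30, 10:45-11:45, 12:00-13:30.
A ∩ B = 11:30-11:45, 12:00-12:15.
That is 2 disjoint pieces.

2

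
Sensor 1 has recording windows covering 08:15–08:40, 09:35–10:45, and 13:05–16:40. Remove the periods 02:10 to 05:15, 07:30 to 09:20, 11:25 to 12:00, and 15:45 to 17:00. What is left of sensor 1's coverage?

09:35–10:45, 13:05–15:45

08:15–08:40: fully covered by B → removed.
09:35–10:45: no B overlap → unchanged.
13:05–16:40 minus B → 13:05–15:45.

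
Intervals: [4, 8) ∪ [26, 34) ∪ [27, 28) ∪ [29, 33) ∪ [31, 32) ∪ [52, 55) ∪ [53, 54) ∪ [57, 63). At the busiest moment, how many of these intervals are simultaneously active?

3

Sweep endpoints in order; track running count of active intervals.
Peak of 3 reached at 31.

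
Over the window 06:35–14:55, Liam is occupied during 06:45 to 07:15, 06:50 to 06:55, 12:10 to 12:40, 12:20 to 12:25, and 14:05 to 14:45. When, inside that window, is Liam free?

06:35–06:45, 07:15–12:10, 12:40–14:05, 14:45–14:55

Covered (merged): 06:45–07:15, 12:10–12:40, 14:05–14:45.
Uncovered inside 06:35–14:55: 06:35–06:45, 07:15–12:10, 12:40–14:05, 14:45–14:55.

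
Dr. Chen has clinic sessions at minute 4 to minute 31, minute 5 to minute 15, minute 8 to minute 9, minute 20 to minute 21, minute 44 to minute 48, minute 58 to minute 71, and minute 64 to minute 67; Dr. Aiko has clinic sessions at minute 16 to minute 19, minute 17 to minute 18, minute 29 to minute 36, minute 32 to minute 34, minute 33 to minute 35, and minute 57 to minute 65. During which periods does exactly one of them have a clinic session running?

Merge the first list: minute 4 to minute 31, minute 44 to minute 48, minute 58 to minute 71.
Merge the second list: minute 16 to minute 19, minute 29 to minute 36, minute 57 to minute 65.
Only in the first: minute 4 to minute 16, minute 19 to minute 29, minute 44 to minute 48, minute 65 to minute 71.
Only in the second: minute 31 to minute 36, minute 57 to minute 58.
Together these are the periods covered by exactly one.

minute 4 to minute 16, minute 19 to minute 29, minute 31 to minute 36, minute 44 to minute 48, minute 57 to minute 58, minute 65 to minute 71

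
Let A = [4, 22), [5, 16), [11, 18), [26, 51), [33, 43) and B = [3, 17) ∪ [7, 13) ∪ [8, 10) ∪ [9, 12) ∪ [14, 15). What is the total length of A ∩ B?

A, merged: [4, 22), [26, 51).
B, merged: [3, 17).
A ∩ B = [4, 17).
Total: 13.

13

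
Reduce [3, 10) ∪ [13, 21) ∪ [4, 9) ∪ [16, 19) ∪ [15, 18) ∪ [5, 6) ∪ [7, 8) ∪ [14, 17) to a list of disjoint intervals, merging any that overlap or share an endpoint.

[3, 10) ∪ [13, 21)

Sort by start: [3, 10), [4, 9), [5, 6), [7, 8), [13, 21), [14, 17), [15, 18), [16, 19).
[4, 9) overlaps/touches [3, 10) → extend to [3, 10).
[5, 6) overlaps/touches [3, 10) → extend to [3, 10).
[7, 8) overlaps/touches [3, 10) → extend to [3, 10).
[13, 21) is disjoint → start new block.
[14, 17) overlaps/touches [13, 21) → extend to [13, 21).
[15, 18) overlaps/touches [13, 21) → extend to [13, 21).
[16, 19) overlaps/touches [13, 21) → extend to [13, 21).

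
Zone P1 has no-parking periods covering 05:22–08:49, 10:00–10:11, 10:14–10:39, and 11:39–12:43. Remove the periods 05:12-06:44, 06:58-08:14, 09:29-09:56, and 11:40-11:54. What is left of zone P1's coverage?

05:22–08:49 minus B → 06:44–06:58, 08:14–08:49.
10:00–10:11: no B overlap → unchanged.
10:14–10:39: no B overlap → unchanged.
11:39–12:43 minus B → 11:39–11:40, 11:54–12:43.

06:44–06:58, 08:14–08:49, 10:00–10:11, 10:14–10:39, 11:39–11:40, 11:54–12:43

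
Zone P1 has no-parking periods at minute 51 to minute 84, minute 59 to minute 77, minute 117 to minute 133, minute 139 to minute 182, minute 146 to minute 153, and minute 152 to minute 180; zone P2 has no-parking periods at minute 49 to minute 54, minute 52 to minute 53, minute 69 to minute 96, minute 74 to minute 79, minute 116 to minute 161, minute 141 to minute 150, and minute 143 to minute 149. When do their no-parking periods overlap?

minute 51 to minute 54, minute 69 to minute 84, minute 117 to minute 133, minute 139 to minute 161

First set merges to minute 51 to minute 84, minute 117 to minute 133, minute 139 to minute 182.
Second set merges to minute 49 to minute 54, minute 69 to minute 96, minute 116 to minute 161.
minute 51 to minute 84 overlaps B on minute 51 to minute 54, minute 69 to minute 84.
minute 117 to minute 133 overlaps B on minute 117 to minute 133.
minute 139 to minute 182 overlaps B on minute 139 to minute 161.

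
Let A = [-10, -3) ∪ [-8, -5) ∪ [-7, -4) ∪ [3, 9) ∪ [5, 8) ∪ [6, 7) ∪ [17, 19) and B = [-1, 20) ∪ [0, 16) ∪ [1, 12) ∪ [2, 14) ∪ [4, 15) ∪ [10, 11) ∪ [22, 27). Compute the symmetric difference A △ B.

[-10, -3) ∪ [-1, 3) ∪ [9, 17) ∪ [19, 20) ∪ [22, 27)

Merge the first list: [-10, -3), [3, 9), [17, 19).
Merge the second list: [-1, 20), [22, 27).
A but not B: [-10, -3).
B but not A: [-1, 3), [9, 17), [19, 20), [22, 27).
Combining gives A △ B.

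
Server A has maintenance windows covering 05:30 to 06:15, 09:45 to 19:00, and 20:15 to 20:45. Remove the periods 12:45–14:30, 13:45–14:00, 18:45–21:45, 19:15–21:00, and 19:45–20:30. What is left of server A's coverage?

Merge the second list: 12:45–14:30, 18:45–21:45.
05:30–06:15: nothing removed.
09:45–19:00 \ B = 09:45–12:45, 14:30–18:45.
20:15–20:45: entirely removed.

05:30–06:15, 09:45–12:45, 14:30–18:45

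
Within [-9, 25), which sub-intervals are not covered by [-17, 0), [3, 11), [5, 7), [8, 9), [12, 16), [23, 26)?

[0, 3) ∪ [11, 12) ∪ [16, 23)

The merged coverage is [-17, 0), [3, 11), [12, 16), [23, 26).
Gaps within [-9, 25): [0, 3), [11, 12), [16, 23).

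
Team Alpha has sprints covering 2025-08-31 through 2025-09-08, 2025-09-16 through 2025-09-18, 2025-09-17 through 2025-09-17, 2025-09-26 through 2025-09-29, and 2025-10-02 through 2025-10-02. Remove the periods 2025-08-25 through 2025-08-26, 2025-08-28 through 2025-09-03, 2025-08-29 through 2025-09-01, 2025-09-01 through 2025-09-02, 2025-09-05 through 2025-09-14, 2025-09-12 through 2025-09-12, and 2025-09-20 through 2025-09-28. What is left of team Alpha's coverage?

2025-09-04 through 2025-09-04, 2025-09-16 through 2025-09-18, 2025-09-29 through 2025-09-29, 2025-10-02 through 2025-10-02

First set merges to 2025-08-31 through 2025-09-08, 2025-09-16 through 2025-09-18, 2025-09-26 through 2025-09-29, 2025-10-02 through 2025-10-02.
Second set merges to 2025-08-25 through 2025-08-26, 2025-08-28 through 2025-09-03, 2025-09-05 through 2025-09-14, 2025-09-20 through 2025-09-28.
2025-08-31 through 2025-09-08 with B removed leaves 2025-09-04 through 2025-09-04.
2025-09-16 through 2025-09-18 is untouched.
2025-09-26 through 2025-09-29 with B removed leaves 2025-09-29 through 2025-09-29.
2025-10-02 through 2025-10-02 is untouched.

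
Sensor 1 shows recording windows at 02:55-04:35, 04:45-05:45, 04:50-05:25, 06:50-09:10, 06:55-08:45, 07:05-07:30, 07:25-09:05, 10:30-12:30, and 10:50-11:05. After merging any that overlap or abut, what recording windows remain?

02:55–04:35, 04:45–05:45, 06:50–09:10, 10:30–12:30

04:45–05:45 is disjoint → start new block.
04:50–05:25 overlaps/touches 04:45–05:45 → extend to 04:45–05:45.
06:50–09:10 is disjoint → start new block.
06:55–08:45 overlaps/touches 06:50–09:10 → extend to 06:50–09:10.
07:05–07:30 overlaps/touches 06:50–09:10 → extend to 06:50–09:10.
07:25–09:05 overlaps/touches 06:50–09:10 → extend to 06:50–09:10.
10:30–12:30 is disjoint → start new block.
10:50–11:05 overlaps/touches 10:30–12:30 → extend to 10:30–12:30.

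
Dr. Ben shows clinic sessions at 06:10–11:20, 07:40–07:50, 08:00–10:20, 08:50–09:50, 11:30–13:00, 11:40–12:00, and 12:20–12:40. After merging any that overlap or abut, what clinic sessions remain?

07:40–07:50 overlaps/touches 06:10–11:20 → extend to 06:10–11:20.
08:00–10:20 overlaps/touches 06:10–11:20 → extend to 06:10–11:20.
08:50–09:50 overlaps/touches 06:10–11:20 → extend to 06:10–11:20.
11:30–13:00 is disjoint → start new block.
11:40–12:00 overlaps/touches 11:30–13:00 → extend to 11:30–13:00.
12:20–12:40 overlaps/touches 11:30–13:00 → extend to 11:30–13:00.

06:10–11:20, 11:30–13:00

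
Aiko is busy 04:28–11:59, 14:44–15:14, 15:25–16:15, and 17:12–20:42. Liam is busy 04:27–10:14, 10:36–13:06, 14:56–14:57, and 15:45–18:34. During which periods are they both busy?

04:28–11:59 overlaps B on 04:28–10:14, 10:36–11:59.
14:44–15:14 overlaps B on 14:56–14:57.
15:25–16:15 overlaps B on 15:45–16:15.
17:12–20:42 overlaps B on 17:12–18:34.

04:28–10:14, 10:36–11:59, 14:56–14:57, 15:45–16:15, 17:12–18:34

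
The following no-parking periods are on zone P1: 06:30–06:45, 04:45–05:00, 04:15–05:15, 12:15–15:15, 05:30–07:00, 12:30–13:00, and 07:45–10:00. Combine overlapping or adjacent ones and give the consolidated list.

04:15–05:15, 05:30–07:00, 07:45–10:00, 12:15–15:15

Sort by start: 04:15–05:15, 04:45–05:00, 05:30–07:00, 06:30–06:45, 07:45–10:00, 12:15–15:15, 12:30–13:00.
04:45–05:00 overlaps/touches 04:15–05:15 → extend to 04:15–05:15.
05:30–07:00 is disjoint → start new block.
06:30–06:45 overlaps/touches 05:30–07:00 → extend to 05:30–07:00.
07:45–10:00 is disjoint → start new block.
12:15–15:15 is disjoint → start new block.
12:30–13:00 overlaps/touches 12:15–15:15 → extend to 12:15–15:15.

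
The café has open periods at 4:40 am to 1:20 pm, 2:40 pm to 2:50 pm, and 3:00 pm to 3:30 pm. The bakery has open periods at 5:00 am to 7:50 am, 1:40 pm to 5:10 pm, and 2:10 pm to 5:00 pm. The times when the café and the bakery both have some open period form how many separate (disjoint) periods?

B, merged: 5:00 am–7:50 am, 1:40 pm–5:10 pm.
A ∩ B = 5:00 am–7:50 am, 2:40 pm–2:50 pm, 3:00 pm–3:30 pm.
That is 3 disjoint pieces.

3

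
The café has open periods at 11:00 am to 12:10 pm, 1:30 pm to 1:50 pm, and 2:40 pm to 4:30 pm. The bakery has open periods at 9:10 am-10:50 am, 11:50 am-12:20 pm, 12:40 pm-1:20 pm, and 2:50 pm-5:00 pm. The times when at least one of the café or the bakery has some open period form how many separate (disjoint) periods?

5

A ∪ B = 9:10 am–10:50 am, 11:00 am–12:20 pm, 12:40 pm–1:20 pm, 1:30 pm–1:50 pm, 2:40 pm–5:00 pm.
That is 5 disjoint pieces.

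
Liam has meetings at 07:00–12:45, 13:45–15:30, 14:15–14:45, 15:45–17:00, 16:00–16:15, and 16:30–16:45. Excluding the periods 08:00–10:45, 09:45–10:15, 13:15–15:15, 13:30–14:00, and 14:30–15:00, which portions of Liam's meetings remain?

Merge the first list: 07:00–12:45, 13:45–15:30, 15:45–17:00.
Merge the second list: 08:00–10:45, 13:15–15:15.
07:00–12:45 minus B → 07:00–08:00, 10:45–12:45.
13:45–15:30 minus B → 15:15–15:30.
15:45–17:00: no B overlap → unchanged.

07:00–08:00, 10:45–12:45, 15:15–15:30, 15:45–17:00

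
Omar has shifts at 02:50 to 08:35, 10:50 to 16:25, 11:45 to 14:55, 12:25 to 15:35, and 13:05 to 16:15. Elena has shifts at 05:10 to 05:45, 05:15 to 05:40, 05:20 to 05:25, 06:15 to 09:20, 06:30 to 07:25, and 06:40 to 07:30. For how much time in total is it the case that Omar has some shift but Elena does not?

8 h 25 min

Merge the first list: 02:50–08:35, 10:50–16:25.
Merge the second list: 05:10–05:45, 06:15–09:20.
A \ B = 02:50–05:10, 05:45–06:15, 10:50–16:25.
Total: 2 h 20 min + 30 min + 5 h 35 min = 8 h 25 min.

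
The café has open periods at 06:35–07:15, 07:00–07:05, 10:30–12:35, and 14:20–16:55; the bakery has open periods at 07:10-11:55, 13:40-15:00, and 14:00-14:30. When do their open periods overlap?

07:10–07:15, 10:30–11:55, 14:20–15:00

A, merged: 06:35–07:15, 10:30–12:35, 14:20–16:55.
B, merged: 07:10–11:55, 13:40–15:00.
06:35–07:15 ∩ B → 07:10–07:15.
10:30–12:35 ∩ B → 10:30–11:55.
14:20–16:55 ∩ B → 14:20–15:00.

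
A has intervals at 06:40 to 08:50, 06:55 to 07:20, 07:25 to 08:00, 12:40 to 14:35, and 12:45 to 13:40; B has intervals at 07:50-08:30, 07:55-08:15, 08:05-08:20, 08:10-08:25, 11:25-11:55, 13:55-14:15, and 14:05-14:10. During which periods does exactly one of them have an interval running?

A, merged: 06:40–08:50, 12:40–14:35.
B, merged: 07:50–08:30, 11:25–11:55, 13:55–14:15.
A \ B = 06:40–07:50, 08:30–08:50, 12:40–13:55, 14:15–14:35.
B \ A = 11:25–11:55.
Union of the two gives the symmetric difference.

06:40–07:50, 08:30–08:50, 11:25–11:55, 12:40–13:55, 14:15–14:35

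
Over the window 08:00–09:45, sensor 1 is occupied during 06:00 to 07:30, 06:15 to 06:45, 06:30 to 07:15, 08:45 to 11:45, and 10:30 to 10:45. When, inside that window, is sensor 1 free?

The merged coverage is 06:00-07:30, 08:45-11:45.
Gaps within 08:00-09:45: 08:00-08:45.

08:00-08:45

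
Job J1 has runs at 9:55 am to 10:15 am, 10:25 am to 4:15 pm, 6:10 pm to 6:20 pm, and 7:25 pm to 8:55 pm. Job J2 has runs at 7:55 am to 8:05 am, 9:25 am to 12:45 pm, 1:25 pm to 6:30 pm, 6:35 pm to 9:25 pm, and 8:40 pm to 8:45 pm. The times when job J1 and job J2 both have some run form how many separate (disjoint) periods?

5

Merge the second list: 7:55 am–8:05 am, 9:25 am–12:45 pm, 1:25 pm–6:30 pm, 6:35 pm–9:25 pm.
A ∩ B = 9:55 am–10:15 am, 10:25 am–12:45 pm, 1:25 pm–4:15 pm, 6:10 pm–6:20 pm, 7:25 pm–8:55 pm.
That is 5 disjoint pieces.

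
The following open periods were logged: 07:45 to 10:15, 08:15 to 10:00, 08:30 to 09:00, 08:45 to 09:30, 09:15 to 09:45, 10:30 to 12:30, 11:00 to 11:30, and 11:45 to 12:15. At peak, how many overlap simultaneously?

4

Walk the sorted start/end points keeping a running depth.
The depth first hits 4 at 08:45.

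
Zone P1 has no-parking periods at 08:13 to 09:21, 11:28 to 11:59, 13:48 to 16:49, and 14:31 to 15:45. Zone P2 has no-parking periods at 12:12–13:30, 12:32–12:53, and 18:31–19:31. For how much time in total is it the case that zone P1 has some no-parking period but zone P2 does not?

Merge the first list: 08:13-09:21, 11:28-11:59, 13:48-16:49.
Merge the second list: 12:12-13:30, 18:31-19:31.
A \ B = 08:13-09:21, 11:28-11:59, 13:48-16:49.
Total: 1 h 8 min + 31 min + 3 h 1 min = 4 h 40 min.

4 h 40 min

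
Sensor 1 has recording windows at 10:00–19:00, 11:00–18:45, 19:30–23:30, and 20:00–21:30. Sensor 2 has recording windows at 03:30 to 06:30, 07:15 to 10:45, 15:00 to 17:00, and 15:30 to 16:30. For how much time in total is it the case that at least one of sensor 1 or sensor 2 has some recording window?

First set merges to 10:00–19:00, 19:30–23:30.
Second set merges to 03:30–06:30, 07:15–10:45, 15:00–17:00.
A ∪ B = 03:30–06:30, 07:15–19:00, 19:30–23:30.
Total: 3 h + 11 h 45 min + 4 h = 18 h 45 min.

18 h 45 min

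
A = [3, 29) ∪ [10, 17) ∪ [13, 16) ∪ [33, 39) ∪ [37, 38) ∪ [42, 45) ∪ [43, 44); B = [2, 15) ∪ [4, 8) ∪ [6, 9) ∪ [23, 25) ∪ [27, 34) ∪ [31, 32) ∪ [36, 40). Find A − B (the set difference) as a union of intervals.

A, merged: [3, 29), [33, 39), [42, 45).
B, merged: [2, 15), [23, 25), [27, 34), [36, 40).
[3, 29) with B removed leaves [15, 23), [25, 27).
[33, 39) with B removed leaves [34, 36).
[42, 45) is untouched.

[15, 23) ∪ [25, 27) ∪ [34, 36) ∪ [42, 45)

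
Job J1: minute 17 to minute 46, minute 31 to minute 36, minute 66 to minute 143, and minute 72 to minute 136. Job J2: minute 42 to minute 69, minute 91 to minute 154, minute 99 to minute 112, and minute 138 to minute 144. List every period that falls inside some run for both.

minute 42 to minute 46, minute 66 to minute 69, minute 91 to minute 143

First set merges to minute 17 to minute 46, minute 66 to minute 143.
Second set merges to minute 42 to minute 69, minute 91 to minute 154.
minute 17 to minute 46 overlaps B on minute 42 to minute 46.
minute 66 to minute 143 overlaps B on minute 66 to minute 69, minute 91 to minute 143.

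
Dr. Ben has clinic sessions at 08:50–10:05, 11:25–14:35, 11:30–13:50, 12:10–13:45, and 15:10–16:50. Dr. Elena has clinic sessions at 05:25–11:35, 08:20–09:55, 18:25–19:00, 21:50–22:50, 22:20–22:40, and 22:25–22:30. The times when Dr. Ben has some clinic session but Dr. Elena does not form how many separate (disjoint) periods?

First set merges to 08:50-10:05, 11:25-14:35, 15:10-16:50.
Second set merges to 05:25-11:35, 18:25-19:00, 21:50-22:50.
A \ B = 11:35-14:35, 15:10-16:50.
That is 2 disjoint pieces.

2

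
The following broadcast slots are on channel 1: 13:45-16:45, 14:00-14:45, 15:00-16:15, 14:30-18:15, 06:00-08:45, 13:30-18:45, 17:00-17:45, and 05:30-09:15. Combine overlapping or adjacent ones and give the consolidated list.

Sort by start: 05:30–09:15, 06:00–08:45, 13:30–18:45, 13:45–16:45, 14:00–14:45, 14:30–18:15, 15:00–16:15, 17:00–17:45.
06:00–08:45 overlaps/touches 05:30–09:15 → extend to 05:30–09:15.
13:30–18:45 is disjoint → start new block.
13:45–16:45 overlaps/touches 13:30–18:45 → extend to 13:30–18:45.
14:00–14:45 overlaps/touches 13:30–18:45 → extend to 13:30–18:45.
14:30–18:15 overlaps/touches 13:30–18:45 → extend to 13:30–18:45.
15:00–16:15 overlaps/touches 13:30–18:45 → extend to 13:30–18:45.
17:00–17:45 overlaps/touches 13:30–18:45 → extend to 13:30–18:45.

05:30–09:15, 13:30–18:45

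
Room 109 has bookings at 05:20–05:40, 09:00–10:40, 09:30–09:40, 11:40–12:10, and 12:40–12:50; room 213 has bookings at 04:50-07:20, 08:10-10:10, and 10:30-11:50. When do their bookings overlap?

05:20–05:40, 09:00–10:10, 10:30–10:40, 11:40–11:50

A, merged: 05:20–05:40, 09:00–10:40, 11:40–12:10, 12:40–12:50.
05:20–05:40 overlaps B on 05:20–05:40.
09:00–10:40 overlaps B on 09:00–10:10, 10:30–10:40.
11:40–12:10 overlaps B on 11:40–11:50.
12:40–12:50 falls entirely outside B.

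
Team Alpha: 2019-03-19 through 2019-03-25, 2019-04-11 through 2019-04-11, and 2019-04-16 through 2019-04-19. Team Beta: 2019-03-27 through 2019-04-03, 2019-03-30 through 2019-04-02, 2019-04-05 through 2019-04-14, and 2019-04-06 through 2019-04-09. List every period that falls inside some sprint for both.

2019-04-11 through 2019-04-11

Merge the second list: 2019-03-27 through 2019-04-03, 2019-04-05 through 2019-04-14.
2019-03-19 through 2019-03-25 falls entirely outside B.
2019-04-11 through 2019-04-11 overlaps B on 2019-04-11 through 2019-04-11.
2019-04-16 through 2019-04-19 falls entirely outside B.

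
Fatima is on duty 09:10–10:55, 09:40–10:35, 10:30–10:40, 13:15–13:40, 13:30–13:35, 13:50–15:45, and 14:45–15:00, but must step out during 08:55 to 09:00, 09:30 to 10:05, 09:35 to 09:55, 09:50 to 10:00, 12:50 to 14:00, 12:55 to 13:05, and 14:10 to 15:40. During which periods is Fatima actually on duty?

09:10–09:30, 10:05–10:55, 14:00–14:10, 15:40–15:45

A, merged: 09:10–10:55, 13:15–13:40, 13:50–15:45.
B, merged: 08:55–09:00, 09:30–10:05, 12:50–14:00, 14:10–15:40.
09:10–10:55 with B removed leaves 09:10–09:30, 10:05–10:55.
13:15–13:40 lies entirely inside B → drops out.
13:50–15:45 with B removed leaves 14:00–14:10, 15:40–15:45.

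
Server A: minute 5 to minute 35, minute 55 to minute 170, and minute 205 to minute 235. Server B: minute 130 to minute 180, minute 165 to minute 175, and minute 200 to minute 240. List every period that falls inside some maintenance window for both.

minute 130 to minute 170, minute 205 to minute 235

Merge the second list: minute 130 to minute 180, minute 200 to minute 240.
minute 5 to minute 35 falls entirely outside B.
minute 55 to minute 170 overlaps B on minute 130 to minute 170.
minute 205 to minute 235 overlaps B on minute 205 to minute 235.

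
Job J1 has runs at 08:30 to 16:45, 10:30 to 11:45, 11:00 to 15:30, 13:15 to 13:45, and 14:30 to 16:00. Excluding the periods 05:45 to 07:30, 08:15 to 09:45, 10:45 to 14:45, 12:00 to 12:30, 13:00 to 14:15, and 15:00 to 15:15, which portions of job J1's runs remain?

09:45-10:45, 14:45-15:00, 15:15-16:45

First set merges to 08:30-16:45.
Second set merges to 05:45-07:30, 08:15-09:45, 10:45-14:45, 15:00-15:15.
08:30-16:45 with B removed leaves 09:45-10:45, 14:45-15:00, 15:15-16:45.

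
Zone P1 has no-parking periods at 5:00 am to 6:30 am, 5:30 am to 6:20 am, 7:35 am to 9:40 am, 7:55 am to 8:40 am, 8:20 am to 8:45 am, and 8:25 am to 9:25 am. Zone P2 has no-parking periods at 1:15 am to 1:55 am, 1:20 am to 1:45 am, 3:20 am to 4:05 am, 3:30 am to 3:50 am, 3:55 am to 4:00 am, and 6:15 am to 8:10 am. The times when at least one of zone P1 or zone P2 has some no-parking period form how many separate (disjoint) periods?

A, merged: 5:00 am–6:30 am, 7:35 am–9:40 am.
B, merged: 1:15 am–1:55 am, 3:20 am–4:05 am, 6:15 am–8:10 am.
A ∪ B = 1:15 am–1:55 am, 3:20 am–4:05 am, 5:00 am–9:40 am.
That is 3 disjoint pieces.

3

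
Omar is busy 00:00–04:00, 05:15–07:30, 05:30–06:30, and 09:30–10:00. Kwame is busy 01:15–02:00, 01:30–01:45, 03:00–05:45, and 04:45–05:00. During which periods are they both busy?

First set merges to 00:00–04:00, 05:15–07:30, 09:30–10:00.
Second set merges to 01:15–02:00, 03:00–05:45.
00:00–04:00 meets the second set on 01:15–02:00, 03:00–04:00.
05:15–07:30 meets the second set on 05:15–05:45.
09:30–10:00: no overlap with the second set.

01:15–02:00, 03:00–04:00, 05:15–05:45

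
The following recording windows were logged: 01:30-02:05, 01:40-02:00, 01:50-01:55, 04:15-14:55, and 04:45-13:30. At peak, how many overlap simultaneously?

At 01:50, 3 of the intervals are simultaneously active.
No point has more.

3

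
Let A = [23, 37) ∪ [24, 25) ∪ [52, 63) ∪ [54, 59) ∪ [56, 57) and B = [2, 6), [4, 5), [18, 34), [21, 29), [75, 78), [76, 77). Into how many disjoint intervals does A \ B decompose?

2

First set merges to [23, 37), [52, 63).
Second set merges to [2, 6), [18, 34), [75, 78).
A \ B = [34, 37), [52, 63).
That is 2 disjoint pieces.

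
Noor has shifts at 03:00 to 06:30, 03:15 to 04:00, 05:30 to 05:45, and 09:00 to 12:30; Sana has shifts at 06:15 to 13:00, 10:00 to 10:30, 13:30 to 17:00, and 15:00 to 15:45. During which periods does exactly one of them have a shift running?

First set merges to 03:00–06:30, 09:00–12:30.
Second set merges to 06:15–13:00, 13:30–17:00.
Only in the first: 03:00–06:15.
Only in the second: 06:30–09:00, 12:30–13:00, 13:30–17:00.
Together these are the periods covered by exactly one.

03:00–06:15, 06:30–09:00, 12:30–13:00, 13:30–17:00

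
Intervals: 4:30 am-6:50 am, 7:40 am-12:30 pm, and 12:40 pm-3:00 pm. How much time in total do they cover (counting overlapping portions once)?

9 h 30 min

Merged: 4:30 am–6:50 am, 7:40 am–12:30 pm, 12:40 pm–3:00 pm.
Lengths: 2 h 20 min + 4 h 50 min + 2 h 20 min = 9 h 30 min.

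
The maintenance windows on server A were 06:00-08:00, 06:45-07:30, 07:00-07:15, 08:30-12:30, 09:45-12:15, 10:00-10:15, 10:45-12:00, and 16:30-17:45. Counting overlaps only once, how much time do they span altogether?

7 h 15 min

Merged: 06:00–08:00, 08:30–12:30, 16:30–17:45.
Lengths: 2 h + 4 h + 1 h 15 min = 7 h 15 min.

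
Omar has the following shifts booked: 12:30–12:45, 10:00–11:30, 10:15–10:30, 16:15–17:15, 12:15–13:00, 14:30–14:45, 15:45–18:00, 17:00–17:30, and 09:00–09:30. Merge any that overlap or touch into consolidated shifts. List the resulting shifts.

Sort by start: 09:00–09:30, 10:00–11:30, 10:15–10:30, 12:15–13:00, 12:30–12:45, 14:30–14:45, 15:45–18:00, 16:15–17:15, 17:00–17:30.
10:00–11:30 is disjoint → start new block.
10:15–10:30 overlaps/touches 10:00–11:30 → extend to 10:00–11:30.
12:15–13:00 is disjoint → start new block.
12:30–12:45 overlaps/touches 12:15–13:00 → extend to 12:15–13:00.
14:30–14:45 is disjoint → start new block.
15:45–18:00 is disjoint → start new block.
16:15–17:15 overlaps/touches 15:45–18:00 → extend to 15:45–18:00.
17:00–17:30 overlaps/touches 15:45–18:00 → extend to 15:45–18:00.

09:00–09:30, 10:00–11:30, 12:15–13:00, 14:30–14:45, 15:45–18:00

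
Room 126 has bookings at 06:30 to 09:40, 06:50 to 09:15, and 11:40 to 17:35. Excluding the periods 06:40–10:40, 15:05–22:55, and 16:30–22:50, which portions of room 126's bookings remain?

Merge the first list: 06:30–09:40, 11:40–17:35.
Merge the second list: 06:40–10:40, 15:05–22:55.
06:30–09:40 \ B = 06:30–06:40.
11:40–17:35 \ B = 11:40–15:05.

06:30–06:40, 11:40–15:05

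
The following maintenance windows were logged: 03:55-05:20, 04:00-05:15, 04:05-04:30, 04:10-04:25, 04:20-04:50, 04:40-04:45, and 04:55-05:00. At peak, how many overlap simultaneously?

5

At 04:20, 5 of the intervals are simultaneously active.
No point has more.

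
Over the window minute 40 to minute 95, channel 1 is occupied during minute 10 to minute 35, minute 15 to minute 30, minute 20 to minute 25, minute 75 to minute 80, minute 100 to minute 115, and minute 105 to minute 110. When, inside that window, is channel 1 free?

minute 40 to minute 75, minute 80 to minute 95

Covered (merged): minute 10 to minute 35, minute 75 to minute 80, minute 100 to minute 115.
Uncovered inside minute 40 to minute 95: minute 40 to minute 75, minute 80 to minute 95.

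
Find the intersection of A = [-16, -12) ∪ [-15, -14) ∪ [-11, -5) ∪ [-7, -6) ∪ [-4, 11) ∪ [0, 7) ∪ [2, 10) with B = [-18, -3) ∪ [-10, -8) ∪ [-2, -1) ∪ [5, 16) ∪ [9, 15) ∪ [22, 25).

Merge the first list: [-16, -12), [-11, -5), [-4, 11).
Merge the second list: [-18, -3), [-2, -1), [5, 16), [22, 25).
[-16, -12) meets the second set on [-16, -12).
[-11, -5) meets the second set on [-11, -5).
[-4, 11) meets the second set on [-4, -3), [-2, -1), [5, 11).

[-16, -12) ∪ [-11, -5) ∪ [-4, -3) ∪ [-2, -1) ∪ [5, 11)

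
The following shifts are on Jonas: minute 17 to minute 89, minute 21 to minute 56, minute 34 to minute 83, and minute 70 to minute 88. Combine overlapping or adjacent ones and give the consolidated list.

minute 21 to minute 56 overlaps/touches minute 17 to minute 89 → extend to minute 17 to minute 89.
minute 34 to minute 83 overlaps/touches minute 17 to minute 89 → extend to minute 17 to minute 89.
minute 70 to minute 88 overlaps/touches minute 17 to minute 89 → extend to minute 17 to minute 89.

minute 17 to minute 89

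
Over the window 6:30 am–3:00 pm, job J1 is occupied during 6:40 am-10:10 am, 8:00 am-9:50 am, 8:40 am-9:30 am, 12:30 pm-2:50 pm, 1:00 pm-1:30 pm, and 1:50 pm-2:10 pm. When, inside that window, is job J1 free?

6:30 am-6:40 am, 10:10 am-12:30 pm, 2:50 pm-3:00 pm

The merged coverage is 6:40 am-10:10 am, 12:30 pm-2:50 pm.
Uncovered inside 6:30 am-3:00 pm: 6:30 am-6:40 am, 10:10 am-12:30 pm, 2:50 pm-3:00 pm.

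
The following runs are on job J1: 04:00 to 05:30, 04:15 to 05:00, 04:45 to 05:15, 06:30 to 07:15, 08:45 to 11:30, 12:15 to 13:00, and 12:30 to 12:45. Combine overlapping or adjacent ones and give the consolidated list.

04:00–05:30, 06:30–07:15, 08:45–11:30, 12:15–13:00

04:15–05:00 overlaps/touches 04:00–05:30 → extend to 04:00–05:30.
04:45–05:15 overlaps/touches 04:00–05:30 → extend to 04:00–05:30.
06:30–07:15 is disjoint → start new block.
08:45–11:30 is disjoint → start new block.
12:15–13:00 is disjoint → start new block.
12:30–12:45 overlaps/touches 12:15–13:00 → extend to 12:15–13:00.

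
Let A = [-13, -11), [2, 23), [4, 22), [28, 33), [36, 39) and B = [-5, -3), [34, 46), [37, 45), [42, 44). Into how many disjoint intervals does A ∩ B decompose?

Merge the first list: [-13, -11), [2, 23), [28, 33), [36, 39).
Merge the second list: [-5, -3), [34, 46).
A ∩ B = [36, 39).
That is 1 disjoint piece.

1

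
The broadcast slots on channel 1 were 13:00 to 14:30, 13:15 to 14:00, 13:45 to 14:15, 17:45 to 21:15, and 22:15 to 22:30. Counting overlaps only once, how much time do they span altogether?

Merged: 13:00–14:30, 17:45–21:15, 22:15–22:30.
Lengths: 1 h 30 min + 3 h 30 min + 15 min = 5 h 15 min.

5 h 15 min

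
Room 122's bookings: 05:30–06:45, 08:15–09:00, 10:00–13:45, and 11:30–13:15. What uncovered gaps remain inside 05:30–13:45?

After merging, the occupied span is 05:30-06:45, 08:15-09:00, 10:00-13:45.
Gaps within 05:30-13:45: 06:45-08:15, 09:00-10:00.

06:45-08:15, 09:00-10:00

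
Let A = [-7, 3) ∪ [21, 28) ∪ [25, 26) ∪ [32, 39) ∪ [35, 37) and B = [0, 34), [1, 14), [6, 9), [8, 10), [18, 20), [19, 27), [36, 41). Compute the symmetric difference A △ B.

[-7, 0) ∪ [3, 21) ∪ [28, 32) ∪ [34, 36) ∪ [39, 41)

A, merged: [-7, 3), [21, 28), [32, 39).
B, merged: [0, 34), [36, 41).
A \ B = [-7, 0), [34, 36).
B \ A = [3, 21), [28, 32), [39, 41).
Union of the two gives the symmetric difference.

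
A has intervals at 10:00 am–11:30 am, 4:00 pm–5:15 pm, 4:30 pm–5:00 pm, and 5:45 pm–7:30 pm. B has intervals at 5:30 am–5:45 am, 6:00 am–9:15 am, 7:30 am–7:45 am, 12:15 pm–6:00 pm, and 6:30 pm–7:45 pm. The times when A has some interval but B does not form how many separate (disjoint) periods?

2

First set merges to 10:00 am–11:30 am, 4:00 pm–5:15 pm, 5:45 pm–7:30 pm.
Second set merges to 5:30 am–5:45 am, 6:00 am–9:15 am, 12:15 pm–6:00 pm, 6:30 pm–7:45 pm.
A \ B = 10:00 am–11:30 am, 6:00 pm–6:30 pm.
That is 2 disjoint pieces.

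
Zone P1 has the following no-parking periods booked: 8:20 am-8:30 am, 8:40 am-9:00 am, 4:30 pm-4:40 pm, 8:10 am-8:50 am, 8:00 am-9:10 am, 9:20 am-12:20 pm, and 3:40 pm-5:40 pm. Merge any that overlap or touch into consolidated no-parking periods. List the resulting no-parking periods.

8:00 am–9:10 am, 9:20 am–12:20 pm, 3:40 pm–5:40 pm

Sort by start: 8:00 am–9:10 am, 8:10 am–8:50 am, 8:20 am–8:30 am, 8:40 am–9:00 am, 9:20 am–12:20 pm, 3:40 pm–5:40 pm, 4:30 pm–4:40 pm.
8:10 am–8:50 am overlaps/touches 8:00 am–9:10 am → extend to 8:00 am–9:10 am.
8:20 am–8:30 am overlaps/touches 8:00 am–9:10 am → extend to 8:00 am–9:10 am.
8:40 am–9:00 am overlaps/touches 8:00 am–9:10 am → extend to 8:00 am–9:10 am.
9:20 am–12:20 pm is disjoint → start new block.
3:40 pm–5:40 pm is disjoint → start new block.
4:30 pm–4:40 pm overlaps/touches 3:40 pm–5:40 pm → extend to 3:40 pm–5:40 pm.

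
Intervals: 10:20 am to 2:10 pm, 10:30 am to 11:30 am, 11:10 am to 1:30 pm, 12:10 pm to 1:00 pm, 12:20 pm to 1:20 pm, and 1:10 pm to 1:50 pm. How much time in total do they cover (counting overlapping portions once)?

Merged: 10:20 am–2:10 pm.
Length: 3 h 50 min.

3 h 50 min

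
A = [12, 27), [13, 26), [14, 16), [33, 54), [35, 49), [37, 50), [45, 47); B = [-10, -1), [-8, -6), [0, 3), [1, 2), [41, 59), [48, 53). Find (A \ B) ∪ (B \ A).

[-10, -1) ∪ [0, 3) ∪ [12, 27) ∪ [33, 41) ∪ [54, 59)

First set merges to [12, 27), [33, 54).
Second set merges to [-10, -1), [0, 3), [41, 59).
A \ B = [12, 27), [33, 41).
B \ A = [-10, -1), [0, 3), [54, 59).
Union of the two gives the symmetric difference.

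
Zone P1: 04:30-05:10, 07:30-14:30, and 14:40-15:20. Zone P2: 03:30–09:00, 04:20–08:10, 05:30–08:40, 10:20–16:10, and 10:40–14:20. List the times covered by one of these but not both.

B, merged: 03:30–09:00, 10:20–16:10.
Only in the first: 09:00–10:20.
Only in the second: 03:30–04:30, 05:10–07:30, 14:30–14:40, 15:20–16:10.
Together these are the periods covered by exactly one.

03:30–04:30, 05:10–07:30, 09:00–10:20, 14:30–14:40, 15:20–16:10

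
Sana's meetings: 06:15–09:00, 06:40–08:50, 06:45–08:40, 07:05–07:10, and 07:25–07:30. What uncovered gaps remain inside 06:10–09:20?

06:10–06:15, 09:00–09:20

After merging, the occupied span is 06:15–09:00.
Complement within 06:10–09:20: 06:10–06:15, 09:00–09:20.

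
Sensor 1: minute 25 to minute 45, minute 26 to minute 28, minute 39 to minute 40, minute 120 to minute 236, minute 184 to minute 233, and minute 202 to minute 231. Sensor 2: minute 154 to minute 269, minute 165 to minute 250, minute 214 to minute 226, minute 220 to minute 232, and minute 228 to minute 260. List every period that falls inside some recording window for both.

minute 154 to minute 236

Merge the first list: minute 25 to minute 45, minute 120 to minute 236.
Merge the second list: minute 154 to minute 269.
minute 25 to minute 45 falls entirely outside B.
minute 120 to minute 236 overlaps B on minute 154 to minute 236.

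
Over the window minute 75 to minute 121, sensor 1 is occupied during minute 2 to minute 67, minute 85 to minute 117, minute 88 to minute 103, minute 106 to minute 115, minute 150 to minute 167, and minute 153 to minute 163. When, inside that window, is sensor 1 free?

minute 75 to minute 85, minute 117 to minute 121

The merged coverage is minute 2 to minute 67, minute 85 to minute 117, minute 150 to minute 167.
Complement within minute 75 to minute 121: minute 75 to minute 85, minute 117 to minute 121.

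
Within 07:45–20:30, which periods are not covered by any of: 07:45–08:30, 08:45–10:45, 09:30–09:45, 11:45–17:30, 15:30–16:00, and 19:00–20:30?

Covered (merged): 07:45-08:30, 08:45-10:45, 11:45-17:30, 19:00-20:30.
Complement within 07:45-20:30: 08:30-08:45, 10:45-11:45, 17:30-19:00.

08:30-08:45, 10:45-11:45, 17:30-19:00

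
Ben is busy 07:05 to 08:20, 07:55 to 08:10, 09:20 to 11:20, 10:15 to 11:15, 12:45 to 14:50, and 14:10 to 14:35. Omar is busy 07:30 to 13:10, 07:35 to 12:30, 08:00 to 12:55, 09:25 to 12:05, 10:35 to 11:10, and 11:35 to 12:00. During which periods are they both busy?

07:30-08:20, 09:20-11:20, 12:45-13:10

A, merged: 07:05-08:20, 09:20-11:20, 12:45-14:50.
B, merged: 07:30-13:10.
07:05-08:20 ∩ B → 07:30-08:20.
09:20-11:20 ∩ B → 09:20-11:20.
12:45-14:50 ∩ B → 12:45-13:10.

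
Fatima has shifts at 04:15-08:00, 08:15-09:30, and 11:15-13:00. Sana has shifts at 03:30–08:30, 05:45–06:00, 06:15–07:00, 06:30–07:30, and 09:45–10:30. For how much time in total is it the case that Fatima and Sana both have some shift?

4 h

B, merged: 03:30–08:30, 09:45–10:30.
A ∩ B = 04:15–08:00, 08:15–08:30.
Total: 3 h 45 min + 15 min = 4 h.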